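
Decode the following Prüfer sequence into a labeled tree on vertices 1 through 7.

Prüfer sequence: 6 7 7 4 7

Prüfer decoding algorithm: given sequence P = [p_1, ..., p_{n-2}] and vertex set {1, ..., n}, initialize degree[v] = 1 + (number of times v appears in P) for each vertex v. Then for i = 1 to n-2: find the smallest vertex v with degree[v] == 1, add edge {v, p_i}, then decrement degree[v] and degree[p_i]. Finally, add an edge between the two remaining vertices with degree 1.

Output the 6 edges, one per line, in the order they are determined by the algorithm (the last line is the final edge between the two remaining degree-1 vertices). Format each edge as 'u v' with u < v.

Initial degrees: {1:1, 2:1, 3:1, 4:2, 5:1, 6:2, 7:4}
Step 1: smallest deg-1 vertex = 1, p_1 = 6. Add edge {1,6}. Now deg[1]=0, deg[6]=1.
Step 2: smallest deg-1 vertex = 2, p_2 = 7. Add edge {2,7}. Now deg[2]=0, deg[7]=3.
Step 3: smallest deg-1 vertex = 3, p_3 = 7. Add edge {3,7}. Now deg[3]=0, deg[7]=2.
Step 4: smallest deg-1 vertex = 5, p_4 = 4. Add edge {4,5}. Now deg[5]=0, deg[4]=1.
Step 5: smallest deg-1 vertex = 4, p_5 = 7. Add edge {4,7}. Now deg[4]=0, deg[7]=1.
Final: two remaining deg-1 vertices are 6, 7. Add edge {6,7}.

Answer: 1 6
2 7
3 7
4 5
4 7
6 7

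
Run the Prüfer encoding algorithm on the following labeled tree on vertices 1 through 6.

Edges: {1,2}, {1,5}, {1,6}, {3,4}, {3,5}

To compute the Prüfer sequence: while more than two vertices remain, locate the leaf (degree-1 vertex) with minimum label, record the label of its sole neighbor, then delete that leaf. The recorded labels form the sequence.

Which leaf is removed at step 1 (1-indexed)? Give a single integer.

Answer: 2

Derivation:
Step 1: current leaves = {2,4,6}. Remove leaf 2 (neighbor: 1).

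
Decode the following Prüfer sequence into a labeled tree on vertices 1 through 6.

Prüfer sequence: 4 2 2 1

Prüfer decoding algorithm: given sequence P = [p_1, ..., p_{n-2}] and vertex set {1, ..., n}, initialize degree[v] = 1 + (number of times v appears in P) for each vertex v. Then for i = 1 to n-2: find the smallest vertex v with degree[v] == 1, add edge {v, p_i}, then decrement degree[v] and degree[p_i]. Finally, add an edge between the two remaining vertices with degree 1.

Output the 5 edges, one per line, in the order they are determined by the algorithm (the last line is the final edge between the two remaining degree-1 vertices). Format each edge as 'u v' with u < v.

Initial degrees: {1:2, 2:3, 3:1, 4:2, 5:1, 6:1}
Step 1: smallest deg-1 vertex = 3, p_1 = 4. Add edge {3,4}. Now deg[3]=0, deg[4]=1.
Step 2: smallest deg-1 vertex = 4, p_2 = 2. Add edge {2,4}. Now deg[4]=0, deg[2]=2.
Step 3: smallest deg-1 vertex = 5, p_3 = 2. Add edge {2,5}. Now deg[5]=0, deg[2]=1.
Step 4: smallest deg-1 vertex = 2, p_4 = 1. Add edge {1,2}. Now deg[2]=0, deg[1]=1.
Final: two remaining deg-1 vertices are 1, 6. Add edge {1,6}.

Answer: 3 4
2 4
2 5
1 2
1 6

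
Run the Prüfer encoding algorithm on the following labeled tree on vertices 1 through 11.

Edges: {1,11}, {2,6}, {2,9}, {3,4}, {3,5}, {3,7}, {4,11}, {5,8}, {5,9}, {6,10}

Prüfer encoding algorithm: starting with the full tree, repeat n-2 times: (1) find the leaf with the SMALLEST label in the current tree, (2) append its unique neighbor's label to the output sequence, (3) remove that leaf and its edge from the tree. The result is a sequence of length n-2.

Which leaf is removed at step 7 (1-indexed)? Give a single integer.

Answer: 9

Derivation:
Step 1: current leaves = {1,7,8,10}. Remove leaf 1 (neighbor: 11).
Step 2: current leaves = {7,8,10,11}. Remove leaf 7 (neighbor: 3).
Step 3: current leaves = {8,10,11}. Remove leaf 8 (neighbor: 5).
Step 4: current leaves = {10,11}. Remove leaf 10 (neighbor: 6).
Step 5: current leaves = {6,11}. Remove leaf 6 (neighbor: 2).
Step 6: current leaves = {2,11}. Remove leaf 2 (neighbor: 9).
Step 7: current leaves = {9,11}. Remove leaf 9 (neighbor: 5).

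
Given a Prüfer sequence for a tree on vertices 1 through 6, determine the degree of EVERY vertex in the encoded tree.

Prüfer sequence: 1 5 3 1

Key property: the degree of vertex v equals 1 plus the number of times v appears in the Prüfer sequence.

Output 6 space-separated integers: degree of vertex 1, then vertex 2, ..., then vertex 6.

Answer: 3 1 2 1 2 1

Derivation:
p_1 = 1: count[1] becomes 1
p_2 = 5: count[5] becomes 1
p_3 = 3: count[3] becomes 1
p_4 = 1: count[1] becomes 2
Degrees (1 + count): deg[1]=1+2=3, deg[2]=1+0=1, deg[3]=1+1=2, deg[4]=1+0=1, deg[5]=1+1=2, deg[6]=1+0=1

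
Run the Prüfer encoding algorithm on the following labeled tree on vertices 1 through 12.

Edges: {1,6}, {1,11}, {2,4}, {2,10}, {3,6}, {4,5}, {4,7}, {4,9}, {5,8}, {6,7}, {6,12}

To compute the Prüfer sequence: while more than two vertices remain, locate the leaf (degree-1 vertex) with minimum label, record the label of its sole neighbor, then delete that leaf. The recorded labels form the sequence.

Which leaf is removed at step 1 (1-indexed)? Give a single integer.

Answer: 3

Derivation:
Step 1: current leaves = {3,8,9,10,11,12}. Remove leaf 3 (neighbor: 6).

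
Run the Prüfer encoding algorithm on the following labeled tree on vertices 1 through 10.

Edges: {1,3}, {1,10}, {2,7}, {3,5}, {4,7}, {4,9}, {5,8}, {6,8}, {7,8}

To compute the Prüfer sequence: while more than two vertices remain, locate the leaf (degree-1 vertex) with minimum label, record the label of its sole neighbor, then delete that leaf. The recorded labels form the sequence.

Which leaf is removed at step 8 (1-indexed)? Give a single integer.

Step 1: current leaves = {2,6,9,10}. Remove leaf 2 (neighbor: 7).
Step 2: current leaves = {6,9,10}. Remove leaf 6 (neighbor: 8).
Step 3: current leaves = {9,10}. Remove leaf 9 (neighbor: 4).
Step 4: current leaves = {4,10}. Remove leaf 4 (neighbor: 7).
Step 5: current leaves = {7,10}. Remove leaf 7 (neighbor: 8).
Step 6: current leaves = {8,10}. Remove leaf 8 (neighbor: 5).
Step 7: current leaves = {5,10}. Remove leaf 5 (neighbor: 3).
Step 8: current leaves = {3,10}. Remove leaf 3 (neighbor: 1).

Answer: 3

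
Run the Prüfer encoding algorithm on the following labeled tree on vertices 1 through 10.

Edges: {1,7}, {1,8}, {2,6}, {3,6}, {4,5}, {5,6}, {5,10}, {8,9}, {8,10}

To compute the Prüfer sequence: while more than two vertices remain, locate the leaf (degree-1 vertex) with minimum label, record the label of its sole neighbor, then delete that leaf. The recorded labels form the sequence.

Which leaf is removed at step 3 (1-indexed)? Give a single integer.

Step 1: current leaves = {2,3,4,7,9}. Remove leaf 2 (neighbor: 6).
Step 2: current leaves = {3,4,7,9}. Remove leaf 3 (neighbor: 6).
Step 3: current leaves = {4,6,7,9}. Remove leaf 4 (neighbor: 5).

Answer: 4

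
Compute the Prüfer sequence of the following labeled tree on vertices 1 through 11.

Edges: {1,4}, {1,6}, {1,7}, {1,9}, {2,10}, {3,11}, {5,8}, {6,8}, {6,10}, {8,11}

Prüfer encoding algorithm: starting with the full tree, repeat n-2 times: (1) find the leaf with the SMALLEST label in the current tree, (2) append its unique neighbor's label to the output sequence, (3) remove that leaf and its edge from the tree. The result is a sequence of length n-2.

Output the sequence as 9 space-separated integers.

Step 1: leaves = {2,3,4,5,7,9}. Remove smallest leaf 2, emit neighbor 10.
Step 2: leaves = {3,4,5,7,9,10}. Remove smallest leaf 3, emit neighbor 11.
Step 3: leaves = {4,5,7,9,10,11}. Remove smallest leaf 4, emit neighbor 1.
Step 4: leaves = {5,7,9,10,11}. Remove smallest leaf 5, emit neighbor 8.
Step 5: leaves = {7,9,10,11}. Remove smallest leaf 7, emit neighbor 1.
Step 6: leaves = {9,10,11}. Remove smallest leaf 9, emit neighbor 1.
Step 7: leaves = {1,10,11}. Remove smallest leaf 1, emit neighbor 6.
Step 8: leaves = {10,11}. Remove smallest leaf 10, emit neighbor 6.
Step 9: leaves = {6,11}. Remove smallest leaf 6, emit neighbor 8.
Done: 2 vertices remain (8, 11). Sequence = [10 11 1 8 1 1 6 6 8]

Answer: 10 11 1 8 1 1 6 6 8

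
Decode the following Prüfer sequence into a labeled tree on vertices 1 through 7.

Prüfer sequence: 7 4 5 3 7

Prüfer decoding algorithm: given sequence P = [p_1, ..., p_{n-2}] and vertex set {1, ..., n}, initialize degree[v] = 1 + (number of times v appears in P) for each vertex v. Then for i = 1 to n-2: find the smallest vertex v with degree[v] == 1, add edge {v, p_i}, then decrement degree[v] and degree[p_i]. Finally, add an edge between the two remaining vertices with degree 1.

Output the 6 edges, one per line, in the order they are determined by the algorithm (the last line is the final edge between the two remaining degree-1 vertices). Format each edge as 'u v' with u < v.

Initial degrees: {1:1, 2:1, 3:2, 4:2, 5:2, 6:1, 7:3}
Step 1: smallest deg-1 vertex = 1, p_1 = 7. Add edge {1,7}. Now deg[1]=0, deg[7]=2.
Step 2: smallest deg-1 vertex = 2, p_2 = 4. Add edge {2,4}. Now deg[2]=0, deg[4]=1.
Step 3: smallest deg-1 vertex = 4, p_3 = 5. Add edge {4,5}. Now deg[4]=0, deg[5]=1.
Step 4: smallest deg-1 vertex = 5, p_4 = 3. Add edge {3,5}. Now deg[5]=0, deg[3]=1.
Step 5: smallest deg-1 vertex = 3, p_5 = 7. Add edge {3,7}. Now deg[3]=0, deg[7]=1.
Final: two remaining deg-1 vertices are 6, 7. Add edge {6,7}.

Answer: 1 7
2 4
4 5
3 5
3 7
6 7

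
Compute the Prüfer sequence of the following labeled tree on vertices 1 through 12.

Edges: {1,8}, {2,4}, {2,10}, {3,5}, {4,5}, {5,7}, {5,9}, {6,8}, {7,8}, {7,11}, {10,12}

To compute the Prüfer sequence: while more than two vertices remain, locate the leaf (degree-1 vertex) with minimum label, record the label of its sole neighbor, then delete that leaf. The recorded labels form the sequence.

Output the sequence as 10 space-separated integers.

Answer: 8 5 8 7 5 7 5 4 2 10

Derivation:
Step 1: leaves = {1,3,6,9,11,12}. Remove smallest leaf 1, emit neighbor 8.
Step 2: leaves = {3,6,9,11,12}. Remove smallest leaf 3, emit neighbor 5.
Step 3: leaves = {6,9,11,12}. Remove smallest leaf 6, emit neighbor 8.
Step 4: leaves = {8,9,11,12}. Remove smallest leaf 8, emit neighbor 7.
Step 5: leaves = {9,11,12}. Remove smallest leaf 9, emit neighbor 5.
Step 6: leaves = {11,12}. Remove smallest leaf 11, emit neighbor 7.
Step 7: leaves = {7,12}. Remove smallest leaf 7, emit neighbor 5.
Step 8: leaves = {5,12}. Remove smallest leaf 5, emit neighbor 4.
Step 9: leaves = {4,12}. Remove smallest leaf 4, emit neighbor 2.
Step 10: leaves = {2,12}. Remove smallest leaf 2, emit neighbor 10.
Done: 2 vertices remain (10, 12). Sequence = [8 5 8 7 5 7 5 4 2 10]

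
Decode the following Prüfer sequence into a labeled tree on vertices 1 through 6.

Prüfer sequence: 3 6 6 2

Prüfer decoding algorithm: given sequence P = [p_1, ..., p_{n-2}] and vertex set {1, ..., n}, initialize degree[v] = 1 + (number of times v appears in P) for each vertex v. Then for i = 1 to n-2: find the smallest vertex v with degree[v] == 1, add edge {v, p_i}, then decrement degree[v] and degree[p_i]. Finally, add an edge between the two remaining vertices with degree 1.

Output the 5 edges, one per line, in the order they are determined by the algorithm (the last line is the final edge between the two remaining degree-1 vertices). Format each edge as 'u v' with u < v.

Answer: 1 3
3 6
4 6
2 5
2 6

Derivation:
Initial degrees: {1:1, 2:2, 3:2, 4:1, 5:1, 6:3}
Step 1: smallest deg-1 vertex = 1, p_1 = 3. Add edge {1,3}. Now deg[1]=0, deg[3]=1.
Step 2: smallest deg-1 vertex = 3, p_2 = 6. Add edge {3,6}. Now deg[3]=0, deg[6]=2.
Step 3: smallest deg-1 vertex = 4, p_3 = 6. Add edge {4,6}. Now deg[4]=0, deg[6]=1.
Step 4: smallest deg-1 vertex = 5, p_4 = 2. Add edge {2,5}. Now deg[5]=0, deg[2]=1.
Final: two remaining deg-1 vertices are 2, 6. Add edge {2,6}.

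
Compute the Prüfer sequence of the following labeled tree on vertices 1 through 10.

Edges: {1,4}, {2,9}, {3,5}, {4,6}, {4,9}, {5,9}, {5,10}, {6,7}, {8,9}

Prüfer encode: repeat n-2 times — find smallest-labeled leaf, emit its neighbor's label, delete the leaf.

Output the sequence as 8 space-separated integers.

Answer: 4 9 5 6 4 9 9 5

Derivation:
Step 1: leaves = {1,2,3,7,8,10}. Remove smallest leaf 1, emit neighbor 4.
Step 2: leaves = {2,3,7,8,10}. Remove smallest leaf 2, emit neighbor 9.
Step 3: leaves = {3,7,8,10}. Remove smallest leaf 3, emit neighbor 5.
Step 4: leaves = {7,8,10}. Remove smallest leaf 7, emit neighbor 6.
Step 5: leaves = {6,8,10}. Remove smallest leaf 6, emit neighbor 4.
Step 6: leaves = {4,8,10}. Remove smallest leaf 4, emit neighbor 9.
Step 7: leaves = {8,10}. Remove smallest leaf 8, emit neighbor 9.
Step 8: leaves = {9,10}. Remove smallest leaf 9, emit neighbor 5.
Done: 2 vertices remain (5, 10). Sequence = [4 9 5 6 4 9 9 5]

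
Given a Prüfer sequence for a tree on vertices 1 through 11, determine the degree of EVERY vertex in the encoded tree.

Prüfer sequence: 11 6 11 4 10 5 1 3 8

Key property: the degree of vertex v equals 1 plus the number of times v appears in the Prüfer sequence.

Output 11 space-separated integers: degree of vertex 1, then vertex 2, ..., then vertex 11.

Answer: 2 1 2 2 2 2 1 2 1 2 3

Derivation:
p_1 = 11: count[11] becomes 1
p_2 = 6: count[6] becomes 1
p_3 = 11: count[11] becomes 2
p_4 = 4: count[4] becomes 1
p_5 = 10: count[10] becomes 1
p_6 = 5: count[5] becomes 1
p_7 = 1: count[1] becomes 1
p_8 = 3: count[3] becomes 1
p_9 = 8: count[8] becomes 1
Degrees (1 + count): deg[1]=1+1=2, deg[2]=1+0=1, deg[3]=1+1=2, deg[4]=1+1=2, deg[5]=1+1=2, deg[6]=1+1=2, deg[7]=1+0=1, deg[8]=1+1=2, deg[9]=1+0=1, deg[10]=1+1=2, deg[11]=1+2=3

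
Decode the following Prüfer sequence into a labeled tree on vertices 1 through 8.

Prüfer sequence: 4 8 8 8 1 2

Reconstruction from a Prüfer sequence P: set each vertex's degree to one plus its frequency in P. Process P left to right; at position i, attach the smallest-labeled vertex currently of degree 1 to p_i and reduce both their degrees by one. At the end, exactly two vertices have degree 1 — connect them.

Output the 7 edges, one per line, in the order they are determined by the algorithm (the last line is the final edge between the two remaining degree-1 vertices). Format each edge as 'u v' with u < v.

Answer: 3 4
4 8
5 8
6 8
1 7
1 2
2 8

Derivation:
Initial degrees: {1:2, 2:2, 3:1, 4:2, 5:1, 6:1, 7:1, 8:4}
Step 1: smallest deg-1 vertex = 3, p_1 = 4. Add edge {3,4}. Now deg[3]=0, deg[4]=1.
Step 2: smallest deg-1 vertex = 4, p_2 = 8. Add edge {4,8}. Now deg[4]=0, deg[8]=3.
Step 3: smallest deg-1 vertex = 5, p_3 = 8. Add edge {5,8}. Now deg[5]=0, deg[8]=2.
Step 4: smallest deg-1 vertex = 6, p_4 = 8. Add edge {6,8}. Now deg[6]=0, deg[8]=1.
Step 5: smallest deg-1 vertex = 7, p_5 = 1. Add edge {1,7}. Now deg[7]=0, deg[1]=1.
Step 6: smallest deg-1 vertex = 1, p_6 = 2. Add edge {1,2}. Now deg[1]=0, deg[2]=1.
Final: two remaining deg-1 vertices are 2, 8. Add edge {2,8}.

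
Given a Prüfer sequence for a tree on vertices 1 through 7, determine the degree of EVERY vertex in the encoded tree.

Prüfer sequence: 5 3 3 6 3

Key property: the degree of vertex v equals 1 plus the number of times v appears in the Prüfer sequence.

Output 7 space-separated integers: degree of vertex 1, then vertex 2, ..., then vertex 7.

Answer: 1 1 4 1 2 2 1

Derivation:
p_1 = 5: count[5] becomes 1
p_2 = 3: count[3] becomes 1
p_3 = 3: count[3] becomes 2
p_4 = 6: count[6] becomes 1
p_5 = 3: count[3] becomes 3
Degrees (1 + count): deg[1]=1+0=1, deg[2]=1+0=1, deg[3]=1+3=4, deg[4]=1+0=1, deg[5]=1+1=2, deg[6]=1+1=2, deg[7]=1+0=1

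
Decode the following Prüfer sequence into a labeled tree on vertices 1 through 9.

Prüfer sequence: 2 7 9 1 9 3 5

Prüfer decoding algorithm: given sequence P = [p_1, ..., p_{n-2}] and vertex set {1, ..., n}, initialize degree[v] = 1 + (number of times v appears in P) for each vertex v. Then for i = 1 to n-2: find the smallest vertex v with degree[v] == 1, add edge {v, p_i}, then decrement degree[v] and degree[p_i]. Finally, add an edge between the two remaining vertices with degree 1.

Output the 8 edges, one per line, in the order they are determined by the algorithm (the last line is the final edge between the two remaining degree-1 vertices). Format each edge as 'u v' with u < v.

Answer: 2 4
2 7
6 9
1 7
1 9
3 8
3 5
5 9

Derivation:
Initial degrees: {1:2, 2:2, 3:2, 4:1, 5:2, 6:1, 7:2, 8:1, 9:3}
Step 1: smallest deg-1 vertex = 4, p_1 = 2. Add edge {2,4}. Now deg[4]=0, deg[2]=1.
Step 2: smallest deg-1 vertex = 2, p_2 = 7. Add edge {2,7}. Now deg[2]=0, deg[7]=1.
Step 3: smallest deg-1 vertex = 6, p_3 = 9. Add edge {6,9}. Now deg[6]=0, deg[9]=2.
Step 4: smallest deg-1 vertex = 7, p_4 = 1. Add edge {1,7}. Now deg[7]=0, deg[1]=1.
Step 5: smallest deg-1 vertex = 1, p_5 = 9. Add edge {1,9}. Now deg[1]=0, deg[9]=1.
Step 6: smallest deg-1 vertex = 8, p_6 = 3. Add edge {3,8}. Now deg[8]=0, deg[3]=1.
Step 7: smallest deg-1 vertex = 3, p_7 = 5. Add edge {3,5}. Now deg[3]=0, deg[5]=1.
Final: two remaining deg-1 vertices are 5, 9. Add edge {5,9}.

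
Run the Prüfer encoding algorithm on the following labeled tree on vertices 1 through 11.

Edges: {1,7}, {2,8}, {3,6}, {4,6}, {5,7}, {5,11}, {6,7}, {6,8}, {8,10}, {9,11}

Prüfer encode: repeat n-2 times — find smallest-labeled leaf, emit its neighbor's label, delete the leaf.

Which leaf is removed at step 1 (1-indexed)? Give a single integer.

Answer: 1

Derivation:
Step 1: current leaves = {1,2,3,4,9,10}. Remove leaf 1 (neighbor: 7).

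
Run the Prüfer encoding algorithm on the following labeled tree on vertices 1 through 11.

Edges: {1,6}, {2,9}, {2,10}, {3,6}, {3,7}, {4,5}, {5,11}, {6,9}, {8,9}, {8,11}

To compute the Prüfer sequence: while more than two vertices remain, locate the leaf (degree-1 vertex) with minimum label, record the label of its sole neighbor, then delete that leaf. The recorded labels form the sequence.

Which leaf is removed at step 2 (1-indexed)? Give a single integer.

Step 1: current leaves = {1,4,7,10}. Remove leaf 1 (neighbor: 6).
Step 2: current leaves = {4,7,10}. Remove leaf 4 (neighbor: 5).

Answer: 4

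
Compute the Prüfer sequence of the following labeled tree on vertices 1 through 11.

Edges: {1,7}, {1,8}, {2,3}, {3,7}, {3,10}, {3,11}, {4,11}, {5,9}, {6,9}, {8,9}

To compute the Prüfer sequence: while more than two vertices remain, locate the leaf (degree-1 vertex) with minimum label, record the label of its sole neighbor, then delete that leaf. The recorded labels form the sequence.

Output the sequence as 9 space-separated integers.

Step 1: leaves = {2,4,5,6,10}. Remove smallest leaf 2, emit neighbor 3.
Step 2: leaves = {4,5,6,10}. Remove smallest leaf 4, emit neighbor 11.
Step 3: leaves = {5,6,10,11}. Remove smallest leaf 5, emit neighbor 9.
Step 4: leaves = {6,10,11}. Remove smallest leaf 6, emit neighbor 9.
Step 5: leaves = {9,10,11}. Remove smallest leaf 9, emit neighbor 8.
Step 6: leaves = {8,10,11}. Remove smallest leaf 8, emit neighbor 1.
Step 7: leaves = {1,10,11}. Remove smallest leaf 1, emit neighbor 7.
Step 8: leaves = {7,10,11}. Remove smallest leaf 7, emit neighbor 3.
Step 9: leaves = {10,11}. Remove smallest leaf 10, emit neighbor 3.
Done: 2 vertices remain (3, 11). Sequence = [3 11 9 9 8 1 7 3 3]

Answer: 3 11 9 9 8 1 7 3 3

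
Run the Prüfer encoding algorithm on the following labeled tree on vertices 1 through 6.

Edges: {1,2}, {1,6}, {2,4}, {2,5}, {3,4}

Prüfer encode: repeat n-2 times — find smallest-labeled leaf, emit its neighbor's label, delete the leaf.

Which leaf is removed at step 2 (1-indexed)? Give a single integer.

Step 1: current leaves = {3,5,6}. Remove leaf 3 (neighbor: 4).
Step 2: current leaves = {4,5,6}. Remove leaf 4 (neighbor: 2).

Answer: 4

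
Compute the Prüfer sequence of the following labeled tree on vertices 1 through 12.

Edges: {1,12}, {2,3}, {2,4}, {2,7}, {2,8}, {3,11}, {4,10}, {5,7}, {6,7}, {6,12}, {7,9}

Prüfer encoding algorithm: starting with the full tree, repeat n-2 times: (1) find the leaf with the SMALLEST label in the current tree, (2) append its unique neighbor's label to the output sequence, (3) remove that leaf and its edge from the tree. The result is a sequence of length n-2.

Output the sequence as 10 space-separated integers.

Step 1: leaves = {1,5,8,9,10,11}. Remove smallest leaf 1, emit neighbor 12.
Step 2: leaves = {5,8,9,10,11,12}. Remove smallest leaf 5, emit neighbor 7.
Step 3: leaves = {8,9,10,11,12}. Remove smallest leaf 8, emit neighbor 2.
Step 4: leaves = {9,10,11,12}. Remove smallest leaf 9, emit neighbor 7.
Step 5: leaves = {10,11,12}. Remove smallest leaf 10, emit neighbor 4.
Step 6: leaves = {4,11,12}. Remove smallest leaf 4, emit neighbor 2.
Step 7: leaves = {11,12}. Remove smallest leaf 11, emit neighbor 3.
Step 8: leaves = {3,12}. Remove smallest leaf 3, emit neighbor 2.
Step 9: leaves = {2,12}. Remove smallest leaf 2, emit neighbor 7.
Step 10: leaves = {7,12}. Remove smallest leaf 7, emit neighbor 6.
Done: 2 vertices remain (6, 12). Sequence = [12 7 2 7 4 2 3 2 7 6]

Answer: 12 7 2 7 4 2 3 2 7 6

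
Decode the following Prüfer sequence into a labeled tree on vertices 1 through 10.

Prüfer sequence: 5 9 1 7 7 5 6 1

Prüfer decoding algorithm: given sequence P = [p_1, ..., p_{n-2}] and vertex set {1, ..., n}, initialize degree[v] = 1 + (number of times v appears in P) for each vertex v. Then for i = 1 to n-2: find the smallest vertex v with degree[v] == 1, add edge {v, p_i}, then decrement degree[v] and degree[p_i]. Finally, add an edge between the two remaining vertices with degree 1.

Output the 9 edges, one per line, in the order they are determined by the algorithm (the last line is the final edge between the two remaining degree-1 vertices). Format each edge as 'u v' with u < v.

Initial degrees: {1:3, 2:1, 3:1, 4:1, 5:3, 6:2, 7:3, 8:1, 9:2, 10:1}
Step 1: smallest deg-1 vertex = 2, p_1 = 5. Add edge {2,5}. Now deg[2]=0, deg[5]=2.
Step 2: smallest deg-1 vertex = 3, p_2 = 9. Add edge {3,9}. Now deg[3]=0, deg[9]=1.
Step 3: smallest deg-1 vertex = 4, p_3 = 1. Add edge {1,4}. Now deg[4]=0, deg[1]=2.
Step 4: smallest deg-1 vertex = 8, p_4 = 7. Add edge {7,8}. Now deg[8]=0, deg[7]=2.
Step 5: smallest deg-1 vertex = 9, p_5 = 7. Add edge {7,9}. Now deg[9]=0, deg[7]=1.
Step 6: smallest deg-1 vertex = 7, p_6 = 5. Add edge {5,7}. Now deg[7]=0, deg[5]=1.
Step 7: smallest deg-1 vertex = 5, p_7 = 6. Add edge {5,6}. Now deg[5]=0, deg[6]=1.
Step 8: smallest deg-1 vertex = 6, p_8 = 1. Add edge {1,6}. Now deg[6]=0, deg[1]=1.
Final: two remaining deg-1 vertices are 1, 10. Add edge {1,10}.

Answer: 2 5
3 9
1 4
7 8
7 9
5 7
5 6
1 6
1 10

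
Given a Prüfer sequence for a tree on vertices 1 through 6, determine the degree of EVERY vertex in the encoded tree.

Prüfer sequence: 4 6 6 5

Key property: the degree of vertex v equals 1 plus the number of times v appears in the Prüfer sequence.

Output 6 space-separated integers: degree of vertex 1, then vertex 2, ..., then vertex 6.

Answer: 1 1 1 2 2 3

Derivation:
p_1 = 4: count[4] becomes 1
p_2 = 6: count[6] becomes 1
p_3 = 6: count[6] becomes 2
p_4 = 5: count[5] becomes 1
Degrees (1 + count): deg[1]=1+0=1, deg[2]=1+0=1, deg[3]=1+0=1, deg[4]=1+1=2, deg[5]=1+1=2, deg[6]=1+2=3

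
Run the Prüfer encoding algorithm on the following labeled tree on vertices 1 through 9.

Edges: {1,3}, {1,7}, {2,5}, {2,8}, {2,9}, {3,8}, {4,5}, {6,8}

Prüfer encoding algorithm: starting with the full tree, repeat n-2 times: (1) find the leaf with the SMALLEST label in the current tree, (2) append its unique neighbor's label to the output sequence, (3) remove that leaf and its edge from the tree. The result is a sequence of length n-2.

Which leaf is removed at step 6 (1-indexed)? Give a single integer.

Answer: 3

Derivation:
Step 1: current leaves = {4,6,7,9}. Remove leaf 4 (neighbor: 5).
Step 2: current leaves = {5,6,7,9}. Remove leaf 5 (neighbor: 2).
Step 3: current leaves = {6,7,9}. Remove leaf 6 (neighbor: 8).
Step 4: current leaves = {7,9}. Remove leaf 7 (neighbor: 1).
Step 5: current leaves = {1,9}. Remove leaf 1 (neighbor: 3).
Step 6: current leaves = {3,9}. Remove leaf 3 (neighbor: 8).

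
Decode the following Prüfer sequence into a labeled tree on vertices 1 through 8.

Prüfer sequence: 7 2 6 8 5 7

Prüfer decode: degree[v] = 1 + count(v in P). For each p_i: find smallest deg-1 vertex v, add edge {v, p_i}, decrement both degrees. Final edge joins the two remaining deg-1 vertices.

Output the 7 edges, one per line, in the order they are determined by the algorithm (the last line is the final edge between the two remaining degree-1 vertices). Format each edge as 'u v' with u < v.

Initial degrees: {1:1, 2:2, 3:1, 4:1, 5:2, 6:2, 7:3, 8:2}
Step 1: smallest deg-1 vertex = 1, p_1 = 7. Add edge {1,7}. Now deg[1]=0, deg[7]=2.
Step 2: smallest deg-1 vertex = 3, p_2 = 2. Add edge {2,3}. Now deg[3]=0, deg[2]=1.
Step 3: smallest deg-1 vertex = 2, p_3 = 6. Add edge {2,6}. Now deg[2]=0, deg[6]=1.
Step 4: smallest deg-1 vertex = 4, p_4 = 8. Add edge {4,8}. Now deg[4]=0, deg[8]=1.
Step 5: smallest deg-1 vertex = 6, p_5 = 5. Add edge {5,6}. Now deg[6]=0, deg[5]=1.
Step 6: smallest deg-1 vertex = 5, p_6 = 7. Add edge {5,7}. Now deg[5]=0, deg[7]=1.
Final: two remaining deg-1 vertices are 7, 8. Add edge {7,8}.

Answer: 1 7
2 3
2 6
4 8
5 6
5 7
7 8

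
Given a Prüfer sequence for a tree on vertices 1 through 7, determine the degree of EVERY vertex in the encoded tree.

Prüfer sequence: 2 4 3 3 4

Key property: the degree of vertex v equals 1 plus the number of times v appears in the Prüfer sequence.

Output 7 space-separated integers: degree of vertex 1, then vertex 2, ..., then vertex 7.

p_1 = 2: count[2] becomes 1
p_2 = 4: count[4] becomes 1
p_3 = 3: count[3] becomes 1
p_4 = 3: count[3] becomes 2
p_5 = 4: count[4] becomes 2
Degrees (1 + count): deg[1]=1+0=1, deg[2]=1+1=2, deg[3]=1+2=3, deg[4]=1+2=3, deg[5]=1+0=1, deg[6]=1+0=1, deg[7]=1+0=1

Answer: 1 2 3 3 1 1 1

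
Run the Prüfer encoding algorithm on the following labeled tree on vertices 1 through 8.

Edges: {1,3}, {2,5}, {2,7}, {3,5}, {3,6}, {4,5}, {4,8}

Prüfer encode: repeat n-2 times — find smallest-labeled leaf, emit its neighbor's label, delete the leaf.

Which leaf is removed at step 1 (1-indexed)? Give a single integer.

Step 1: current leaves = {1,6,7,8}. Remove leaf 1 (neighbor: 3).

Answer: 1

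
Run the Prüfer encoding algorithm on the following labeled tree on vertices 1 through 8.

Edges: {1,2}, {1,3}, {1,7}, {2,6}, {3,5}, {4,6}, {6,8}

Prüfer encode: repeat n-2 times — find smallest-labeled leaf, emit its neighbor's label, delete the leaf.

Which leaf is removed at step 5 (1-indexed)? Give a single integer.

Answer: 1

Derivation:
Step 1: current leaves = {4,5,7,8}. Remove leaf 4 (neighbor: 6).
Step 2: current leaves = {5,7,8}. Remove leaf 5 (neighbor: 3).
Step 3: current leaves = {3,7,8}. Remove leaf 3 (neighbor: 1).
Step 4: current leaves = {7,8}. Remove leaf 7 (neighbor: 1).
Step 5: current leaves = {1,8}. Remove leaf 1 (neighbor: 2).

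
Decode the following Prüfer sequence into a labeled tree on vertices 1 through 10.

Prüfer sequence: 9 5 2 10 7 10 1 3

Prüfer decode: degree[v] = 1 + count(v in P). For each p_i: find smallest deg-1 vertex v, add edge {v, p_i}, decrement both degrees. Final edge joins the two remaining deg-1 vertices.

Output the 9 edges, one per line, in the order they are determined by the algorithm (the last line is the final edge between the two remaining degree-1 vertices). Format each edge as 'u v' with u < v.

Answer: 4 9
5 6
2 5
2 10
7 8
7 10
1 9
1 3
3 10

Derivation:
Initial degrees: {1:2, 2:2, 3:2, 4:1, 5:2, 6:1, 7:2, 8:1, 9:2, 10:3}
Step 1: smallest deg-1 vertex = 4, p_1 = 9. Add edge {4,9}. Now deg[4]=0, deg[9]=1.
Step 2: smallest deg-1 vertex = 6, p_2 = 5. Add edge {5,6}. Now deg[6]=0, deg[5]=1.
Step 3: smallest deg-1 vertex = 5, p_3 = 2. Add edge {2,5}. Now deg[5]=0, deg[2]=1.
Step 4: smallest deg-1 vertex = 2, p_4 = 10. Add edge {2,10}. Now deg[2]=0, deg[10]=2.
Step 5: smallest deg-1 vertex = 8, p_5 = 7. Add edge {7,8}. Now deg[8]=0, deg[7]=1.
Step 6: smallest deg-1 vertex = 7, p_6 = 10. Add edge {7,10}. Now deg[7]=0, deg[10]=1.
Step 7: smallest deg-1 vertex = 9, p_7 = 1. Add edge {1,9}. Now deg[9]=0, deg[1]=1.
Step 8: smallest deg-1 vertex = 1, p_8 = 3. Add edge {1,3}. Now deg[1]=0, deg[3]=1.
Final: two remaining deg-1 vertices are 3, 10. Add edge {3,10}.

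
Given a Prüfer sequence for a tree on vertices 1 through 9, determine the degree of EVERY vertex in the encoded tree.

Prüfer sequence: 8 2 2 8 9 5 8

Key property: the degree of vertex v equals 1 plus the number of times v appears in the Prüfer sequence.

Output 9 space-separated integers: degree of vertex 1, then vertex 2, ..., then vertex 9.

Answer: 1 3 1 1 2 1 1 4 2

Derivation:
p_1 = 8: count[8] becomes 1
p_2 = 2: count[2] becomes 1
p_3 = 2: count[2] becomes 2
p_4 = 8: count[8] becomes 2
p_5 = 9: count[9] becomes 1
p_6 = 5: count[5] becomes 1
p_7 = 8: count[8] becomes 3
Degrees (1 + count): deg[1]=1+0=1, deg[2]=1+2=3, deg[3]=1+0=1, deg[4]=1+0=1, deg[5]=1+1=2, deg[6]=1+0=1, deg[7]=1+0=1, deg[8]=1+3=4, deg[9]=1+1=2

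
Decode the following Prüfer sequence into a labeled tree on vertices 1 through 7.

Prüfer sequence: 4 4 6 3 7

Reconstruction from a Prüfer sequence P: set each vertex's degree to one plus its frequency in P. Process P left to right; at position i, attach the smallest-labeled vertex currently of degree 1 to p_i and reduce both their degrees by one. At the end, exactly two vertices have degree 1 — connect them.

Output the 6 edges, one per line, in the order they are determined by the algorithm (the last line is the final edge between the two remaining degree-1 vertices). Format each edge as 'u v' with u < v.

Answer: 1 4
2 4
4 6
3 5
3 7
6 7

Derivation:
Initial degrees: {1:1, 2:1, 3:2, 4:3, 5:1, 6:2, 7:2}
Step 1: smallest deg-1 vertex = 1, p_1 = 4. Add edge {1,4}. Now deg[1]=0, deg[4]=2.
Step 2: smallest deg-1 vertex = 2, p_2 = 4. Add edge {2,4}. Now deg[2]=0, deg[4]=1.
Step 3: smallest deg-1 vertex = 4, p_3 = 6. Add edge {4,6}. Now deg[4]=0, deg[6]=1.
Step 4: smallest deg-1 vertex = 5, p_4 = 3. Add edge {3,5}. Now deg[5]=0, deg[3]=1.
Step 5: smallest deg-1 vertex = 3, p_5 = 7. Add edge {3,7}. Now deg[3]=0, deg[7]=1.
Final: two remaining deg-1 vertices are 6, 7. Add edge {6,7}.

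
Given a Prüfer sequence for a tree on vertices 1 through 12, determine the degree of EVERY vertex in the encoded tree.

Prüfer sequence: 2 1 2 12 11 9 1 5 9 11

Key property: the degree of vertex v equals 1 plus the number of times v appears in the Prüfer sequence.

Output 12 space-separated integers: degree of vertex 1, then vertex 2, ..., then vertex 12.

Answer: 3 3 1 1 2 1 1 1 3 1 3 2

Derivation:
p_1 = 2: count[2] becomes 1
p_2 = 1: count[1] becomes 1
p_3 = 2: count[2] becomes 2
p_4 = 12: count[12] becomes 1
p_5 = 11: count[11] becomes 1
p_6 = 9: count[9] becomes 1
p_7 = 1: count[1] becomes 2
p_8 = 5: count[5] becomes 1
p_9 = 9: count[9] becomes 2
p_10 = 11: count[11] becomes 2
Degrees (1 + count): deg[1]=1+2=3, deg[2]=1+2=3, deg[3]=1+0=1, deg[4]=1+0=1, deg[5]=1+1=2, deg[6]=1+0=1, deg[7]=1+0=1, deg[8]=1+0=1, deg[9]=1+2=3, deg[10]=1+0=1, deg[11]=1+2=3, deg[12]=1+1=2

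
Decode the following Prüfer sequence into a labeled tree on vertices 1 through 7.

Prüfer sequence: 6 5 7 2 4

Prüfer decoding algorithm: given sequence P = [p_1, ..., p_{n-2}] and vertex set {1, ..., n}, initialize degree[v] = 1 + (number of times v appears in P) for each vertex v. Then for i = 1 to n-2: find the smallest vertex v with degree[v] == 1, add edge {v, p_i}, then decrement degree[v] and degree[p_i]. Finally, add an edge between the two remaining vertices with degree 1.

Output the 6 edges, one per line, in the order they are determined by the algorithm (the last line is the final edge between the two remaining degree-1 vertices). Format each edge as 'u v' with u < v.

Initial degrees: {1:1, 2:2, 3:1, 4:2, 5:2, 6:2, 7:2}
Step 1: smallest deg-1 vertex = 1, p_1 = 6. Add edge {1,6}. Now deg[1]=0, deg[6]=1.
Step 2: smallest deg-1 vertex = 3, p_2 = 5. Add edge {3,5}. Now deg[3]=0, deg[5]=1.
Step 3: smallest deg-1 vertex = 5, p_3 = 7. Add edge {5,7}. Now deg[5]=0, deg[7]=1.
Step 4: smallest deg-1 vertex = 6, p_4 = 2. Add edge {2,6}. Now deg[6]=0, deg[2]=1.
Step 5: smallest deg-1 vertex = 2, p_5 = 4. Add edge {2,4}. Now deg[2]=0, deg[4]=1.
Final: two remaining deg-1 vertices are 4, 7. Add edge {4,7}.

Answer: 1 6
3 5
5 7
2 6
2 4
4 7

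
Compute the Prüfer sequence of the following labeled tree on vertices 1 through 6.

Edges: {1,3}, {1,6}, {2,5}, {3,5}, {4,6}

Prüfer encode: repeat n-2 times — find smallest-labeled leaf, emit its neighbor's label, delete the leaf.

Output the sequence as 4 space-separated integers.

Step 1: leaves = {2,4}. Remove smallest leaf 2, emit neighbor 5.
Step 2: leaves = {4,5}. Remove smallest leaf 4, emit neighbor 6.
Step 3: leaves = {5,6}. Remove smallest leaf 5, emit neighbor 3.
Step 4: leaves = {3,6}. Remove smallest leaf 3, emit neighbor 1.
Done: 2 vertices remain (1, 6). Sequence = [5 6 3 1]

Answer: 5 6 3 1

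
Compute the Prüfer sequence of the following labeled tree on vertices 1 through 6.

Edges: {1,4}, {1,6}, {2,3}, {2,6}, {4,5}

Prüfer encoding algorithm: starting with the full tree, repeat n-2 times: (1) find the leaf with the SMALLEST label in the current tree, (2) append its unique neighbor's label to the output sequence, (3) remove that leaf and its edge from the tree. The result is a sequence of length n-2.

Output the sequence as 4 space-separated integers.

Step 1: leaves = {3,5}. Remove smallest leaf 3, emit neighbor 2.
Step 2: leaves = {2,5}. Remove smallest leaf 2, emit neighbor 6.
Step 3: leaves = {5,6}. Remove smallest leaf 5, emit neighbor 4.
Step 4: leaves = {4,6}. Remove smallest leaf 4, emit neighbor 1.
Done: 2 vertices remain (1, 6). Sequence = [2 6 4 1]

Answer: 2 6 4 1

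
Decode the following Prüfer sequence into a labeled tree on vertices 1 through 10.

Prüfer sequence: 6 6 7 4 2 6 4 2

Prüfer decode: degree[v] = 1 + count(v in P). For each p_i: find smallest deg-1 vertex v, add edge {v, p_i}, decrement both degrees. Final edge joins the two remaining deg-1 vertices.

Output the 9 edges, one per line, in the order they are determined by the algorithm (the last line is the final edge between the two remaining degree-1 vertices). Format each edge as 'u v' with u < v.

Initial degrees: {1:1, 2:3, 3:1, 4:3, 5:1, 6:4, 7:2, 8:1, 9:1, 10:1}
Step 1: smallest deg-1 vertex = 1, p_1 = 6. Add edge {1,6}. Now deg[1]=0, deg[6]=3.
Step 2: smallest deg-1 vertex = 3, p_2 = 6. Add edge {3,6}. Now deg[3]=0, deg[6]=2.
Step 3: smallest deg-1 vertex = 5, p_3 = 7. Add edge {5,7}. Now deg[5]=0, deg[7]=1.
Step 4: smallest deg-1 vertex = 7, p_4 = 4. Add edge {4,7}. Now deg[7]=0, deg[4]=2.
Step 5: smallest deg-1 vertex = 8, p_5 = 2. Add edge {2,8}. Now deg[8]=0, deg[2]=2.
Step 6: smallest deg-1 vertex = 9, p_6 = 6. Add edge {6,9}. Now deg[9]=0, deg[6]=1.
Step 7: smallest deg-1 vertex = 6, p_7 = 4. Add edge {4,6}. Now deg[6]=0, deg[4]=1.
Step 8: smallest deg-1 vertex = 4, p_8 = 2. Add edge {2,4}. Now deg[4]=0, deg[2]=1.
Final: two remaining deg-1 vertices are 2, 10. Add edge {2,10}.

Answer: 1 6
3 6
5 7
4 7
2 8
6 9
4 6
2 4
2 10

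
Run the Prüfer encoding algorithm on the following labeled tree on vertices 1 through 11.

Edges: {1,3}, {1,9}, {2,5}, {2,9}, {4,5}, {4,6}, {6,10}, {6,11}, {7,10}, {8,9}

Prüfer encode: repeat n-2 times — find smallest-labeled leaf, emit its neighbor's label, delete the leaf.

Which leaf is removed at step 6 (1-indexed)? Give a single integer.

Step 1: current leaves = {3,7,8,11}. Remove leaf 3 (neighbor: 1).
Step 2: current leaves = {1,7,8,11}. Remove leaf 1 (neighbor: 9).
Step 3: current leaves = {7,8,11}. Remove leaf 7 (neighbor: 10).
Step 4: current leaves = {8,10,11}. Remove leaf 8 (neighbor: 9).
Step 5: current leaves = {9,10,11}. Remove leaf 9 (neighbor: 2).
Step 6: current leaves = {2,10,11}. Remove leaf 2 (neighbor: 5).

Answer: 2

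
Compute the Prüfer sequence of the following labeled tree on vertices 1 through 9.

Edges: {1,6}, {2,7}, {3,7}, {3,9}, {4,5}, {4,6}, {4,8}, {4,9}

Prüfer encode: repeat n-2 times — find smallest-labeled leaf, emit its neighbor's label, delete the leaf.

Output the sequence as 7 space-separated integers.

Answer: 6 7 4 4 3 9 4

Derivation:
Step 1: leaves = {1,2,5,8}. Remove smallest leaf 1, emit neighbor 6.
Step 2: leaves = {2,5,6,8}. Remove smallest leaf 2, emit neighbor 7.
Step 3: leaves = {5,6,7,8}. Remove smallest leaf 5, emit neighbor 4.
Step 4: leaves = {6,7,8}. Remove smallest leaf 6, emit neighbor 4.
Step 5: leaves = {7,8}. Remove smallest leaf 7, emit neighbor 3.
Step 6: leaves = {3,8}. Remove smallest leaf 3, emit neighbor 9.
Step 7: leaves = {8,9}. Remove smallest leaf 8, emit neighbor 4.
Done: 2 vertices remain (4, 9). Sequence = [6 7 4 4 3 9 4]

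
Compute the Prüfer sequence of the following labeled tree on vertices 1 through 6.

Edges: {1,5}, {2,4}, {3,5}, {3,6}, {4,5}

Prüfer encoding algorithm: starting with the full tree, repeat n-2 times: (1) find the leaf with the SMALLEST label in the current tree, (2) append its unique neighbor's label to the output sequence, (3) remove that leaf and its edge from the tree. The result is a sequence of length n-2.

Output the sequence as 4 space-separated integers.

Step 1: leaves = {1,2,6}. Remove smallest leaf 1, emit neighbor 5.
Step 2: leaves = {2,6}. Remove smallest leaf 2, emit neighbor 4.
Step 3: leaves = {4,6}. Remove smallest leaf 4, emit neighbor 5.
Step 4: leaves = {5,6}. Remove smallest leaf 5, emit neighbor 3.
Done: 2 vertices remain (3, 6). Sequence = [5 4 5 3]

Answer: 5 4 5 3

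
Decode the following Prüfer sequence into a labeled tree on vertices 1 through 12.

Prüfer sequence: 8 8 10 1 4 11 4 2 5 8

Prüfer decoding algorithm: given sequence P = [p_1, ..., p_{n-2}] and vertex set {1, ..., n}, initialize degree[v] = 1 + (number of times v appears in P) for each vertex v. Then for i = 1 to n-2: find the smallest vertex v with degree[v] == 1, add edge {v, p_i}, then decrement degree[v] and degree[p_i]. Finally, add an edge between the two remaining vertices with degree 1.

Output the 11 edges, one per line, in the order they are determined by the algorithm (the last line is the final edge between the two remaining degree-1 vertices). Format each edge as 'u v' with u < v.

Initial degrees: {1:2, 2:2, 3:1, 4:3, 5:2, 6:1, 7:1, 8:4, 9:1, 10:2, 11:2, 12:1}
Step 1: smallest deg-1 vertex = 3, p_1 = 8. Add edge {3,8}. Now deg[3]=0, deg[8]=3.
Step 2: smallest deg-1 vertex = 6, p_2 = 8. Add edge {6,8}. Now deg[6]=0, deg[8]=2.
Step 3: smallest deg-1 vertex = 7, p_3 = 10. Add edge {7,10}. Now deg[7]=0, deg[10]=1.
Step 4: smallest deg-1 vertex = 9, p_4 = 1. Add edge {1,9}. Now deg[9]=0, deg[1]=1.
Step 5: smallest deg-1 vertex = 1, p_5 = 4. Add edge {1,4}. Now deg[1]=0, deg[4]=2.
Step 6: smallest deg-1 vertex = 10, p_6 = 11. Add edge {10,11}. Now deg[10]=0, deg[11]=1.
Step 7: smallest deg-1 vertex = 11, p_7 = 4. Add edge {4,11}. Now deg[11]=0, deg[4]=1.
Step 8: smallest deg-1 vertex = 4, p_8 = 2. Add edge {2,4}. Now deg[4]=0, deg[2]=1.
Step 9: smallest deg-1 vertex = 2, p_9 = 5. Add edge {2,5}. Now deg[2]=0, deg[5]=1.
Step 10: smallest deg-1 vertex = 5, p_10 = 8. Add edge {5,8}. Now deg[5]=0, deg[8]=1.
Final: two remaining deg-1 vertices are 8, 12. Add edge {8,12}.

Answer: 3 8
6 8
7 10
1 9
1 4
10 11
4 11
2 4
2 5
5 8
8 12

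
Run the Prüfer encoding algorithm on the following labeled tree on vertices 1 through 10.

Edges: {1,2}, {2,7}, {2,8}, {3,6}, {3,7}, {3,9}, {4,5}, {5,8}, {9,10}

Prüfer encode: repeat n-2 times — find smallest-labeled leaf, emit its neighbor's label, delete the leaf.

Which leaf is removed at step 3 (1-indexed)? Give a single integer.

Answer: 5

Derivation:
Step 1: current leaves = {1,4,6,10}. Remove leaf 1 (neighbor: 2).
Step 2: current leaves = {4,6,10}. Remove leaf 4 (neighbor: 5).
Step 3: current leaves = {5,6,10}. Remove leaf 5 (neighbor: 8).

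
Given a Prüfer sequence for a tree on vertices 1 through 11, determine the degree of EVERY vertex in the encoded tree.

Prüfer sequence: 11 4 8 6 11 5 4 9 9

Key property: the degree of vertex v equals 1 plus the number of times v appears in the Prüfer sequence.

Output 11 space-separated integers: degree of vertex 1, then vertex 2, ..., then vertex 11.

Answer: 1 1 1 3 2 2 1 2 3 1 3

Derivation:
p_1 = 11: count[11] becomes 1
p_2 = 4: count[4] becomes 1
p_3 = 8: count[8] becomes 1
p_4 = 6: count[6] becomes 1
p_5 = 11: count[11] becomes 2
p_6 = 5: count[5] becomes 1
p_7 = 4: count[4] becomes 2
p_8 = 9: count[9] becomes 1
p_9 = 9: count[9] becomes 2
Degrees (1 + count): deg[1]=1+0=1, deg[2]=1+0=1, deg[3]=1+0=1, deg[4]=1+2=3, deg[5]=1+1=2, deg[6]=1+1=2, deg[7]=1+0=1, deg[8]=1+1=2, deg[9]=1+2=3, deg[10]=1+0=1, deg[11]=1+2=3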